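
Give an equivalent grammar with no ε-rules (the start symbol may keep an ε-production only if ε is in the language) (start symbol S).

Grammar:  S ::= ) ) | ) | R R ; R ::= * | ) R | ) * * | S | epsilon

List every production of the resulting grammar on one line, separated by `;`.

S ::= ) ) | ) | R R | R | ε; R ::= * | ) R | ) | ) * * | S

Nullable set = {R, S}.
ε ∈ L(G) since S is nullable, so keep S → ε.
For each production, add variants omitting each subset of nullable occurrences: S → R R gives R R | R. R → ) R gives ) R | ).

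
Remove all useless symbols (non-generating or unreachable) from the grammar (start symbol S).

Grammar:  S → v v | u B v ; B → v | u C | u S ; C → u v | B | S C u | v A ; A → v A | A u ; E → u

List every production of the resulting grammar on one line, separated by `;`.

Generating nonterminals: {B, C, E, S}.
Reachable from S after that: {B, C, S}.
Removed useless symbols: {A, E} and every production mentioning them.

S → v v | u B v; B → v | u C | u S; C → u v | B | S C u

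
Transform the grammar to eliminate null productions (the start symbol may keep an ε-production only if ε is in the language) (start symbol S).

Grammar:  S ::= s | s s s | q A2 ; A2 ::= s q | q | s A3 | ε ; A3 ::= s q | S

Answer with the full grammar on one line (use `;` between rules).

S ::= s | s s s | q A2 | q; A2 ::= s q | q | s A3; A3 ::= s q | S

The nullable symbols are {A2}.
ε ∉ L(G), so no ε-production is kept.
Add the nullable-subset variants: S → q A2 gives q A2 | q.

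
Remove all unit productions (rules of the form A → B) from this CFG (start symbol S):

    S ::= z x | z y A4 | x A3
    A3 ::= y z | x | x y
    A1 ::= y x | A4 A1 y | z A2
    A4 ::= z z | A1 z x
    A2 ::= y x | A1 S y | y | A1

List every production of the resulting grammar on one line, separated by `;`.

S ::= z x | z y A4 | x A3; A3 ::= y z | x | x y; A1 ::= y x | A4 A1 y | z A2; A4 ::= z z | A1 z x; A2 ::= y x | A1 S y | y | A4 A1 y | z A2

Unit pairs: A2 ⇒* {A1}.
For each unit pair (A, B), copy every non-unit production of B to A, then drop all unit productions.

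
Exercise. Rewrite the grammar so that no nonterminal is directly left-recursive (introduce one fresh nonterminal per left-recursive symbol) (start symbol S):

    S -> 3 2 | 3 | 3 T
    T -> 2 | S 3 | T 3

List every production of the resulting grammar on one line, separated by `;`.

Directly left-recursive nonterminal: T.
For T: α = {3}, β = {2, S 3}. Rewrite as T → β T' and T' → α T' | ε.

S -> 3 2 | 3 | 3 T; T -> 2 T' | S 3 T'; T' -> 3 T' | ε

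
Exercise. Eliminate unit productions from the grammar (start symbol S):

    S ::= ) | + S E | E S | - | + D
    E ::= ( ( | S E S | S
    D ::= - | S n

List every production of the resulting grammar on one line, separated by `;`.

Unit pairs: E ⇒* {S}.
For each unit pair (A, B), copy every non-unit production of B to A, then drop all unit productions.

S ::= ) | + S E | E S | - | + D; E ::= ( ( | S E S | ) | + S E | E S | - | + D; D ::= - | S n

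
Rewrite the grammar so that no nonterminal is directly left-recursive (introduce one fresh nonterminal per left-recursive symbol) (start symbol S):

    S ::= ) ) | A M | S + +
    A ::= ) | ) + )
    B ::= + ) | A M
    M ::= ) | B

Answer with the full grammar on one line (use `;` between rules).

S ::= ) ) S' | A M S'; A ::= ) | ) + ); B ::= + ) | A M; M ::= ) | B; S' ::= + + S' | ε

S is directly left-recursive.
For S: α = {+ +}, β = {) ), A M}. Rewrite as S → β S' and S' → α S' | ε.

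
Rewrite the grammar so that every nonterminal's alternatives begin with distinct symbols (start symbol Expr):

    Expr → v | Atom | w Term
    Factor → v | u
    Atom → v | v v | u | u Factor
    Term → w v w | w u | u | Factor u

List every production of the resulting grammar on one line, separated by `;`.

Expr → v | Atom | w Term; Factor → v | u; Atom → v Atom1 | u Atom2; Term → u | Factor u | w Term1; Atom1 → ε | v; Atom2 → ε | Factor; Term1 → v w | u

Atom has alternatives sharing prefix 'v': factor to Atom → v Atom1 with Atom1 → ε | v.
Atom has alternatives sharing prefix 'u': factor to Atom → u Atom2 with Atom2 → ε | Factor.
Term has alternatives sharing prefix 'w': factor to Term → w Term1 with Term1 → v w | u.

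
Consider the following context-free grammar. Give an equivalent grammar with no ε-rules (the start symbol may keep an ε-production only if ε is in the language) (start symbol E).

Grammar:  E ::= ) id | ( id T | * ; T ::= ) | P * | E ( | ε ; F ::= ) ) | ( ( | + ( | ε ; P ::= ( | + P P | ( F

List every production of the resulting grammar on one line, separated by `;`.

Nullable set = {F, T}.
ε ∉ L(G), so no ε-production is kept.
For each production, add variants omitting each subset of nullable occurrences: E → ( id T gives ( id T | ( id.

E ::= ) id | ( id T | ( id | *; T ::= ) | P * | E (; F ::= ) ) | ( ( | + (; P ::= ( | + P P | ( F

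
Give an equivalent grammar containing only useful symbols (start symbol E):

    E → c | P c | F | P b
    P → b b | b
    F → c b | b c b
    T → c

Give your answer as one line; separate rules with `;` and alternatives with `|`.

E → c | P c | F | P b; P → b b | b; F → c b | b c b

Generating nonterminals: {E, F, P, T}.
Reachable from E after that: {E, F, P}.
Removed useless symbols: {T} and every production mentioning them.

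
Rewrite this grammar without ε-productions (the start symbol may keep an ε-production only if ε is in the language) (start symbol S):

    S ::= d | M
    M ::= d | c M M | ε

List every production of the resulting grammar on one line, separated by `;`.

Nullable nonterminals: {M, S}.
ε ∈ L(G) since S is nullable, so keep S → ε.
Expand every rule over subsets of its nullable positions: M → c M M gives c M M | c M | c.

S ::= d | M | ε; M ::= d | c M M | c M | c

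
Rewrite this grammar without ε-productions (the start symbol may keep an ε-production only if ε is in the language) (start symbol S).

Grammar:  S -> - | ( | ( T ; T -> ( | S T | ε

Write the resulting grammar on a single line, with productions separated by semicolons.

The nullable symbols are {T}.
ε ∉ L(G), so no ε-production is kept.
For each production, add variants omitting each subset of nullable occurrences: T → S T gives S T | S.

S -> - | ( | ( T; T -> ( | S T | S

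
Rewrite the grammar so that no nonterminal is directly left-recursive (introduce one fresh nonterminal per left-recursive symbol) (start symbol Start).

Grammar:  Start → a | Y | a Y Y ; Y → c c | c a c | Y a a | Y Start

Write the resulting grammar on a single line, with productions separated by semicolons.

Start → a | Y | a Y Y; Y → c c Y1 | c a c Y1; Y1 → a a Y1 | Start Y1 | eps

Directly left-recursive nonterminal: Y.
For Y: α = {a a, Start}, β = {c c, c a c}. Rewrite as Y → β Y1 and Y1 → α Y1 | ε.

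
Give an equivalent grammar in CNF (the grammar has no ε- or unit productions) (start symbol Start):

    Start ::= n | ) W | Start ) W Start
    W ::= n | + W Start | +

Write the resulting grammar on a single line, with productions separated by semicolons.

Start ::= n | X1 W | Start Y1; W ::= n | X2 Y3 | +; X1 ::= ); X2 ::= +; Y1 ::= X1 Y2; Y2 ::= W Start; Y3 ::= W Start

Introduce a nonterminal for each terminal appearing in a rule of length ≥ 2: X1 → ), X2 → +.
Binarize each right-hand side of length ≥ 3 by chaining fresh nonterminals (Y1, Y2, …): affected rules were Start → Start X1 W Start; W → X2 W Start.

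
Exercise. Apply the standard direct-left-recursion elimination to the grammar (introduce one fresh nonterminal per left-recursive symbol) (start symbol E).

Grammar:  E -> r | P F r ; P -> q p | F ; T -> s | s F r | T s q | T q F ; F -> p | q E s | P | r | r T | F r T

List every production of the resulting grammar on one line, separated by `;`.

Directly left-recursive nonterminals: T, F.
For T: α = {s q, q F}, β = {s, s F r}. Rewrite as T → β T' and T' → α T' | ε.
For F: α = {r T}, β = {p, q E s, P, r, r T}. Rewrite as F → β F' and F' → α F' | ε.

E -> r | P F r; P -> q p | F; T -> s T' | s F r T'; F -> p F' | q E s F' | P F' | r F' | r T F'; T' -> s q T' | q F T' | ε; F' -> r T F' | ε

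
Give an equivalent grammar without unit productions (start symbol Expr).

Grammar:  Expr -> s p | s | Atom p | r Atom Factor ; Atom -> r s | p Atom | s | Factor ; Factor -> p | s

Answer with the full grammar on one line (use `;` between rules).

Expr -> s p | s | Atom p | r Atom Factor; Atom -> r s | p Atom | s | p; Factor -> p | s

Unit pairs: Atom ⇒* {Factor}.
For each unit pair (A, B), copy every non-unit production of B to A, then drop all unit productions.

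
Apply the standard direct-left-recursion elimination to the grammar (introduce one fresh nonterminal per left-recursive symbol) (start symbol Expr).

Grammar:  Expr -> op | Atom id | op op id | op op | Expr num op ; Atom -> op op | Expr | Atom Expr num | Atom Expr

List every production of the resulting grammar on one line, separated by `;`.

Left recursion appears on Expr, Atom.
For Expr: α = {num op}, β = {op, Atom id, op op id, op op}. Rewrite as Expr → β Expr1 and Expr1 → α Expr1 | ε.
For Atom: α = {Expr num, Expr}, β = {op op, Expr}. Rewrite as Atom → β Atom1 and Atom1 → α Atom1 | ε.

Expr -> op Expr1 | Atom id Expr1 | op op id Expr1 | op op Expr1; Atom -> op op Atom1 | Expr Atom1; Expr1 -> num op Expr1 | ε; Atom1 -> Expr num Atom1 | Expr Atom1 | ε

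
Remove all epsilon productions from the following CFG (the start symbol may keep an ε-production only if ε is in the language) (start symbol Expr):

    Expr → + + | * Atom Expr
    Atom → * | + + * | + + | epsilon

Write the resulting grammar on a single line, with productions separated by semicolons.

Expr → + + | * Atom Expr | * Expr; Atom → * | + + * | + +

Nullable set = {Atom}.
ε ∉ L(G), so no ε-production is kept.
For each production, add variants omitting each subset of nullable occurrences: Expr → * Atom Expr gives * Atom Expr | * Expr.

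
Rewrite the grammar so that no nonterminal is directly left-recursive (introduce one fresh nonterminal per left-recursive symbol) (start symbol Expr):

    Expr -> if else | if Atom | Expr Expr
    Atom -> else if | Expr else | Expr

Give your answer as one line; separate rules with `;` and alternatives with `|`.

Expr -> if else Expr1 | if Atom Expr1; Atom -> else if | Expr else | Expr; Expr1 -> Expr Expr1 | ε

Left recursion appears on Expr.
For Expr: α = {Expr}, β = {if else, if Atom}. Rewrite as Expr → β Expr1 and Expr1 → α Expr1 | ε.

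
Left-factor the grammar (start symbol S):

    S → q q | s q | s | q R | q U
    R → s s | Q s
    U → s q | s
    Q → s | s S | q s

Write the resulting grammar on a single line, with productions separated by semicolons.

S has alternatives sharing prefix 'q': factor to S → q S' with S' → q | R | U.
S has alternatives sharing prefix 's': factor to S → s S'' with S'' → q | ε.
U has alternatives sharing prefix 's': factor to U → s U' with U' → q | ε.
Q has alternatives sharing prefix 's': factor to Q → s Q' with Q' → ε | S.

S → q S' | s S''; R → s s | Q s; U → s U'; Q → q s | s Q'; S' → q | R | U; S'' → q | ε; U' → q | ε; Q' → ε | S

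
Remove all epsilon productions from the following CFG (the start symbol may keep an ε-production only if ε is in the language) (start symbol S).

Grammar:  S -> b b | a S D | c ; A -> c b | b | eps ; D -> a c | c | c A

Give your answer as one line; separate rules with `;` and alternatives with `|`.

Nullable nonterminals: {A}.
ε ∉ L(G), so no ε-production is kept.

S -> b b | a S D | c; A -> c b | b; D -> a c | c | c A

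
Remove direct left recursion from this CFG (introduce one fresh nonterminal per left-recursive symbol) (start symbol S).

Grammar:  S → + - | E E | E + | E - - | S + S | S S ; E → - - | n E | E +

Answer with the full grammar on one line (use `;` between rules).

S → + - S' | E E S' | E + S' | E - - S'; E → - - E' | n E E'; S' → + S S' | S S' | ε; E' → + E' | ε

S, E are directly left-recursive.
For S: α = {+ S, S}, β = {+ -, E E, E +, E - -}. Rewrite as S → β S' and S' → α S' | ε.
For E: α = {+}, β = {- -, n E}. Rewrite as E → β E' and E' → α E' | ε.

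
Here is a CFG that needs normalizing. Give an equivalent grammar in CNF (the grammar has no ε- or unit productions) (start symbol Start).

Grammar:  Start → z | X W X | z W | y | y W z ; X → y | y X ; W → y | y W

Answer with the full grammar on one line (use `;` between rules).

Introduce a nonterminal for each terminal appearing in a rule of length ≥ 2: X1 → z, X2 → y.
Binarize each right-hand side of length ≥ 3 by chaining fresh nonterminals (Y1, Y2, …): affected rules were Start → X W X; Start → X2 W X1.

Start → z | X Y1 | X1 W | y | X2 Y2; X → y | X2 X; W → y | X2 W; X1 → z; X2 → y; Y1 → W X; Y2 → W X1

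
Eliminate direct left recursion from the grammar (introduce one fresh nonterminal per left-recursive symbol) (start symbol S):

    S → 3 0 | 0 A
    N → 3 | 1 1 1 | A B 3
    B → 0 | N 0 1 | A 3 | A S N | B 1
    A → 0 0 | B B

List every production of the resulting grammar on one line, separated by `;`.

S → 3 0 | 0 A; N → 3 | 1 1 1 | A B 3; B → 0 B' | N 0 1 B' | A 3 B' | A S N B'; A → 0 0 | B B; B' → 1 B' | ε

Left recursion appears on B.
For B: α = {1}, β = {0, N 0 1, A 3, A S N}. Rewrite as B → β B' and B' → α B' | ε.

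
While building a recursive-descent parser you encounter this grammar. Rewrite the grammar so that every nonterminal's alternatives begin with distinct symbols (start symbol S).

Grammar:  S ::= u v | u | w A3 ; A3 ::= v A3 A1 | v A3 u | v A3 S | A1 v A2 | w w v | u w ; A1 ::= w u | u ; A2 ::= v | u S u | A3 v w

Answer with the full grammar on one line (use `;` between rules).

S ::= w A3 | u S'; A3 ::= A1 v A2 | w w v | u w | v A3 A3'; A1 ::= w u | u; A2 ::= v | u S u | A3 v w; S' ::= v | ε; A3' ::= A1 | u | S

S has alternatives sharing prefix 'u': factor to S → u S' with S' → v | ε.
A3 has alternatives sharing prefix 'v A3': factor to A3 → v A3 A3' with A3' → A1 | u | S.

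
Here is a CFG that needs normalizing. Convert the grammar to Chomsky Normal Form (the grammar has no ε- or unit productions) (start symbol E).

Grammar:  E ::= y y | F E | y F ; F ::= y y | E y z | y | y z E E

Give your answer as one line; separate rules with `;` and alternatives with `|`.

E ::= X1 X1 | F E | X1 F; F ::= X1 X1 | E Y1 | y | X1 Y2; X1 ::= y; X2 ::= z; Y1 ::= X1 X2; Y2 ::= X2 Y3; Y3 ::= E E

Introduce a nonterminal for each terminal appearing in a rule of length ≥ 2: X1 → y, X2 → z.
Binarize each right-hand side of length ≥ 3 by chaining fresh nonterminals (Y1, Y2, …): affected rules were F → E X1 X2; F → X1 X2 E E.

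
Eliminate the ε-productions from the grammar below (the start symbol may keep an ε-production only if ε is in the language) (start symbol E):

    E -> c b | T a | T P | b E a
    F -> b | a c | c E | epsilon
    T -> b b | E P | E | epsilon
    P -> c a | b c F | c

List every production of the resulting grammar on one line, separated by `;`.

E -> c b | T a | a | T P | P | b E a; F -> b | a c | c E; T -> b b | E P | E; P -> c a | b c F | b c | c

Nullable nonterminals: {F, T}.
ε ∉ L(G), so no ε-production is kept.
Add the nullable-subset variants: E → T a gives T a | a. E → T P gives T P | P. P → b c F gives b c F | b c.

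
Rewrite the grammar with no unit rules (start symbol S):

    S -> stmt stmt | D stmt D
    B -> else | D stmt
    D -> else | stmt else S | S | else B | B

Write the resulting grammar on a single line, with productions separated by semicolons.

S -> stmt stmt | D stmt D; B -> else | D stmt; D -> stmt stmt | D stmt D | else | D stmt | stmt else S | else B

Unit pairs: D ⇒* {B, S}.
For each unit pair (A, B), copy every non-unit production of B to A, then drop all unit productions.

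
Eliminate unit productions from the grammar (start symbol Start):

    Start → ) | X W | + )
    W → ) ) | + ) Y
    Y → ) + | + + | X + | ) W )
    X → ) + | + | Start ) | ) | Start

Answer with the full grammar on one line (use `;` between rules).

Start → ) | X W | + ); W → ) ) | + ) Y; Y → ) + | + + | X + | ) W ); X → ) | X W | + ) | ) + | + | Start )

Unit pairs: X ⇒* {Start}.
For every A with A ⇒* B via unit rules, add B's non-unit alternatives to A; then delete every rule of the form X → Y.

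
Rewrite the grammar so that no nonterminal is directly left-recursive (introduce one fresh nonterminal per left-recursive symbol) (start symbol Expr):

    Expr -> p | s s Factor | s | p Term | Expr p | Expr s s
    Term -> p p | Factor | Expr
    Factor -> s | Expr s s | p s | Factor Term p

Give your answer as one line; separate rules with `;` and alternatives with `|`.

Expr -> p Expr1 | s s Factor Expr1 | s Expr1 | p Term Expr1; Term -> p p | Factor | Expr; Factor -> s Factor1 | Expr s s Factor1 | p s Factor1; Expr1 -> p Expr1 | s s Expr1 | ε; Factor1 -> Term p Factor1 | ε

Directly left-recursive nonterminals: Expr, Factor.
For Expr: α = {p, s s}, β = {p, s s Factor, s, p Term}. Rewrite as Expr → β Expr1 and Expr1 → α Expr1 | ε.
For Factor: α = {Term p}, β = {s, Expr s s, p s}. Rewrite as Factor → β Factor1 and Factor1 → α Factor1 | ε.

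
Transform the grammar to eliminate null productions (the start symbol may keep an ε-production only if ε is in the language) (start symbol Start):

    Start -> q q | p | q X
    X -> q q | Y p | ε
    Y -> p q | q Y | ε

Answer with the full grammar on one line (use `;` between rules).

The nullable symbols are {X, Y}.
ε ∉ L(G), so no ε-production is kept.
For each production, add variants omitting each subset of nullable occurrences: Start → q X gives q X | q. X → Y p gives Y p | p. Y → q Y gives q Y | q.

Start -> q q | p | q X | q; X -> q q | Y p | p; Y -> p q | q Y | q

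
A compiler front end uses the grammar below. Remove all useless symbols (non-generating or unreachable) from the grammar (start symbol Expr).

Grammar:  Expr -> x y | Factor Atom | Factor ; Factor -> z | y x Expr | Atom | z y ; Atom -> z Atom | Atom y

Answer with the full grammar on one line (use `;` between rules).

Expr -> x y | Factor; Factor -> z | y x Expr | z y

Generating nonterminals: {Expr, Factor}.
Reachable from Expr after that: {Expr, Factor}.
Removed useless symbols: {Atom} and every production mentioning them.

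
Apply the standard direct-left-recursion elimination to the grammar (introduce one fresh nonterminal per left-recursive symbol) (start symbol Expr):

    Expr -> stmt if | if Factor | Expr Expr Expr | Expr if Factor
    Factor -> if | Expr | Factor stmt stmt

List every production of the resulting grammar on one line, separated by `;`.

Expr -> stmt if Expr1 | if Factor Expr1; Factor -> if Factor1 | Expr Factor1; Expr1 -> Expr Expr Expr1 | if Factor Expr1 | ε; Factor1 -> stmt stmt Factor1 | ε

Expr, Factor are directly left-recursive.
For Expr: α = {Expr Expr, if Factor}, β = {stmt if, if Factor}. Rewrite as Expr → β Expr1 and Expr1 → α Expr1 | ε.
For Factor: α = {stmt stmt}, β = {if, Expr}. Rewrite as Factor → β Factor1 and Factor1 → α Factor1 | ε.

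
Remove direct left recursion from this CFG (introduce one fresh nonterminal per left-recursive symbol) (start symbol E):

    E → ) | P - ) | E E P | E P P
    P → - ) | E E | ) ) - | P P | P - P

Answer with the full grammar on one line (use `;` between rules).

Directly left-recursive nonterminals: E, P.
For E: α = {E P, P P}, β = {), P - )}. Rewrite as E → β E' and E' → α E' | ε.
For P: α = {P, - P}, β = {- ), E E, ) ) -}. Rewrite as P → β P' and P' → α P' | ε.

E → ) E' | P - ) E'; P → - ) P' | E E P' | ) ) - P'; E' → E P E' | P P E' | epsilon; P' → P P' | - P P' | epsilon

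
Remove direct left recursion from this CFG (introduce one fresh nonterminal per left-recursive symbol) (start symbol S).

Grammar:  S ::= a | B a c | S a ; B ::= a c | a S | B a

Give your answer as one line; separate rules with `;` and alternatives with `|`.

S, B are directly left-recursive.
For S: α = {a}, β = {a, B a c}. Rewrite as S → β S' and S' → α S' | ε.
For B: α = {a}, β = {a c, a S}. Rewrite as B → β B' and B' → α B' | ε.

S ::= a S' | B a c S'; B ::= a c B' | a S B'; S' ::= a S' | ε; B' ::= a B' | ε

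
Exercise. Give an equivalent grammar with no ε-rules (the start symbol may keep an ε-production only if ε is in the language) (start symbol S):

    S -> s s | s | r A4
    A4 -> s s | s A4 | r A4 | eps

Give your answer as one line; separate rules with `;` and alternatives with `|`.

S -> s s | s | r A4 | r; A4 -> s s | s A4 | s | r A4 | r

Nullable set = {A4}.
ε ∉ L(G), so no ε-production is kept.
Add the nullable-subset variants: S → r A4 gives r A4 | r. A4 → s A4 gives s A4 | s. A4 → r A4 gives r A4 | r.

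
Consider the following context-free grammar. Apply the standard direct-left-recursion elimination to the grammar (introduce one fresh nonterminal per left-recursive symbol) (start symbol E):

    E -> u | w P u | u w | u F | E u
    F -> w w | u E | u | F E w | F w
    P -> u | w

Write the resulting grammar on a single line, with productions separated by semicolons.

Left recursion appears on E, F.
For E: α = {u}, β = {u, w P u, u w, u F}. Rewrite as E → β E' and E' → α E' | ε.
For F: α = {E w, w}, β = {w w, u E, u}. Rewrite as F → β F' and F' → α F' | ε.

E -> u E' | w P u E' | u w E' | u F E'; F -> w w F' | u E F' | u F'; P -> u | w; E' -> u E' | ε; F' -> E w F' | w F' | ε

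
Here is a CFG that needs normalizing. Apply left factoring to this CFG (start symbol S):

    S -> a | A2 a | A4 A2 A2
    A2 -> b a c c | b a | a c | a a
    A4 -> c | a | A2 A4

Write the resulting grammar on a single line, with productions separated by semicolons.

S -> a | A2 a | A4 A2 A2; A2 -> b a A2' | a A2''; A4 -> c | a | A2 A4; A2' -> c c | ε; A2'' -> c | a

A2 has alternatives sharing prefix 'b a': factor to A2 → b a A2' with A2' → c c | ε.
A2 has alternatives sharing prefix 'a': factor to A2 → a A2'' with A2'' → c | a.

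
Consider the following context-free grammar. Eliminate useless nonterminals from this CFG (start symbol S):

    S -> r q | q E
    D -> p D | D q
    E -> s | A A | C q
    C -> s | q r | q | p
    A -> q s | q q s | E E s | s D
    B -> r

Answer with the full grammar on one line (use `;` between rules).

S -> r q | q E; E -> s | A A | C q; C -> s | q r | q | p; A -> q s | q q s | E E s

Generating nonterminals: {A, B, C, E, S}.
Reachable from S after that: {A, C, E, S}.
Removed useless symbols: {B, D} and every production mentioning them.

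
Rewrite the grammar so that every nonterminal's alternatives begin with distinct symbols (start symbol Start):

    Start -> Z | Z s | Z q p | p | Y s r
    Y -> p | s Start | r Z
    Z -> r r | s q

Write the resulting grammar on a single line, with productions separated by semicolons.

Start has alternatives sharing prefix 'Z': factor to Start → Z Start1 with Start1 → ε | s | q p.

Start -> p | Y s r | Z Start1; Y -> p | s Start | r Z; Z -> r r | s q; Start1 -> epsilon | s | q p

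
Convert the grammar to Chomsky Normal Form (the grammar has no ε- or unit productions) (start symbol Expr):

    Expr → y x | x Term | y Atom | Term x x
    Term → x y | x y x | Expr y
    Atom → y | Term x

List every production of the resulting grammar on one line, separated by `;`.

Introduce a nonterminal for each terminal appearing in a rule of length ≥ 2: X1 → y, X2 → x.
Binarize each right-hand side of length ≥ 3 by chaining fresh nonterminals (Y1, Y2, …): affected rules were Expr → Term X2 X2; Term → X2 X1 X2.

Expr → X1 X2 | X2 Term | X1 Atom | Term Y1; Term → X2 X1 | X2 Y2 | Expr X1; Atom → y | Term X2; X1 → y; X2 → x; Y1 → X2 X2; Y2 → X1 X2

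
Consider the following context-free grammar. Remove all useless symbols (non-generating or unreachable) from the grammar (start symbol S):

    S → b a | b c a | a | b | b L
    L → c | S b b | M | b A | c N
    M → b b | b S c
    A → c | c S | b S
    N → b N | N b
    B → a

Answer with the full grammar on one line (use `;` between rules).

Generating nonterminals: {A, B, L, M, S}.
Reachable from S after that: {A, L, M, S}.
Removed useless symbols: {B, N} and every production mentioning them.

S → b a | b c a | a | b | b L; L → c | S b b | M | b A; M → b b | b S c; A → c | c S | b S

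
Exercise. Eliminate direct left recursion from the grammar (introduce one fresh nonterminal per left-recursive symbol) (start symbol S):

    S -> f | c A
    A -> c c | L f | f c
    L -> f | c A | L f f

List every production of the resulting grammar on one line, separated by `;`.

Directly left-recursive nonterminal: L.
For L: α = {f f}, β = {f, c A}. Rewrite as L → β L' and L' → α L' | ε.

S -> f | c A; A -> c c | L f | f c; L -> f L' | c A L'; L' -> f f L' | ε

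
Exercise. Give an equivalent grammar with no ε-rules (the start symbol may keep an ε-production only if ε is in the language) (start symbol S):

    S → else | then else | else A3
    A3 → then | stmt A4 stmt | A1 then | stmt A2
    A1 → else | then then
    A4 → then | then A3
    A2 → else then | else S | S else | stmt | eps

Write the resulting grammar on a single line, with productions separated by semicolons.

Nullable nonterminals: {A2}.
ε ∉ L(G), so no ε-production is kept.
For each production, add variants omitting each subset of nullable occurrences: A3 → stmt A2 gives stmt A2 | stmt.

S → else | then else | else A3; A3 → then | stmt A4 stmt | A1 then | stmt A2 | stmt; A1 → else | then then; A4 → then | then A3; A2 → else then | else S | S else | stmt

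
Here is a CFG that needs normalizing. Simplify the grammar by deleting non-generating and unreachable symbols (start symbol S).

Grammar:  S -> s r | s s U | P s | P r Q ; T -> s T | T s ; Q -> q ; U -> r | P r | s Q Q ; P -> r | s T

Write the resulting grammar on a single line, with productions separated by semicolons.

Generating nonterminals: {P, Q, S, U}.
Reachable from S after that: {P, Q, S, U}.
Removed useless symbols: {T} and every production mentioning them.

S -> s r | s s U | P s | P r Q; Q -> q; U -> r | P r | s Q Q; P -> r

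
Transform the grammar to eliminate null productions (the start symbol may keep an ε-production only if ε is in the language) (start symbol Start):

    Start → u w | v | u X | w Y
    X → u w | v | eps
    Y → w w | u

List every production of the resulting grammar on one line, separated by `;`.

Start → u w | v | u X | u | w Y; X → u w | v; Y → w w | u

Nullable nonterminals: {X}.
ε ∉ L(G), so no ε-production is kept.
Add the nullable-subset variants: Start → u X gives u X | u.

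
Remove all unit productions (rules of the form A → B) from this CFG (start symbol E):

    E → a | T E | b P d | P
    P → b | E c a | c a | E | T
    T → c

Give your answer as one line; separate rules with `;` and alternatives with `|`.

Unit pairs: E ⇒* {P, T}; P ⇒* {E, T}.
For every A with A ⇒* B via unit rules, add B's non-unit alternatives to A; then delete every rule of the form X → Y.

E → a | T E | b P d | b | E c a | c a | c; P → a | T E | b P d | b | E c a | c a | c; T → c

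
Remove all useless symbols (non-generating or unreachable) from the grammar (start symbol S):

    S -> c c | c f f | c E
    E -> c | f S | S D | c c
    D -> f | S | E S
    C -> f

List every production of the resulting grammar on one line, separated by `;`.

Generating nonterminals: {C, D, E, S}.
Reachable from S after that: {D, E, S}.
Removed useless symbols: {C} and every production mentioning them.

S -> c c | c f f | c E; E -> c | f S | S D | c c; D -> f | S | E S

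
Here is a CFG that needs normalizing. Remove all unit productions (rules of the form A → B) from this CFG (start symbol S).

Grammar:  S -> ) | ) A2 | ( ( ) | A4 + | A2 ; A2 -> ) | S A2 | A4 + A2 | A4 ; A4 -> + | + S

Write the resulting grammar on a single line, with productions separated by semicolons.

S -> + | + S | ) | S A2 | A4 + A2 | ) A2 | ( ( ) | A4 +; A2 -> + | + S | ) | S A2 | A4 + A2; A4 -> + | + S

Unit pairs: A2 ⇒* {A4}; S ⇒* {A2, A4}.
Replace each nonterminal's rules with the union of the non-unit rules of every nonterminal it unit-derives.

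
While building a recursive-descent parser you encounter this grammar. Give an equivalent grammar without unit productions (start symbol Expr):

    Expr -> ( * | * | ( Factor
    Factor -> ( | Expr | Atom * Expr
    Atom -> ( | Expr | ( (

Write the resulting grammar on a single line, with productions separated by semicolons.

Expr -> ( * | * | ( Factor; Factor -> ( | Atom * Expr | ( * | * | ( Factor; Atom -> ( | ( ( | ( * | * | ( Factor

Unit pairs: Atom ⇒* {Expr}; Factor ⇒* {Expr}.
For each unit pair (A, B), copy every non-unit production of B to A, then drop all unit productions.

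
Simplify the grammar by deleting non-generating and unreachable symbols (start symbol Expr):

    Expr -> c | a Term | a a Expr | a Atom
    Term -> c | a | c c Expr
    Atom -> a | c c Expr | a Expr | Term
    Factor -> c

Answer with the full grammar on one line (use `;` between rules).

Generating nonterminals: {Atom, Expr, Factor, Term}.
Reachable from Expr after that: {Atom, Expr, Term}.
Removed useless symbols: {Factor} and every production mentioning them.

Expr -> c | a Term | a a Expr | a Atom; Term -> c | a | c c Expr; Atom -> a | c c Expr | a Expr | Term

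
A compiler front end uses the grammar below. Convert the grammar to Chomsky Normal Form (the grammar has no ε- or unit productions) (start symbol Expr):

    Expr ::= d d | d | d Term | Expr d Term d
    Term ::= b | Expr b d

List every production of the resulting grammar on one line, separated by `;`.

Introduce a nonterminal for each terminal appearing in a rule of length ≥ 2: X1 → d, X2 → b.
Binarize each right-hand side of length ≥ 3 by chaining fresh nonterminals (Y1, Y2, …): affected rules were Expr → Expr X1 Term X1; Term → Expr X2 X1.

Expr ::= X1 X1 | d | X1 Term | Expr Y1; Term ::= b | Expr Y3; X1 ::= d; X2 ::= b; Y1 ::= X1 Y2; Y2 ::= Term X1; Y3 ::= X2 X1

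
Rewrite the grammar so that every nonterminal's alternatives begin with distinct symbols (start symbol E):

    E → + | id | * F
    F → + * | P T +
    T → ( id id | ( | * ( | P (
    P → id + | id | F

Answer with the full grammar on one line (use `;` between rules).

E → + | id | * F; F → + * | P T +; T → * ( | P ( | ( T'; P → F | id P'; T' → id id | ε; P' → + | ε

T has alternatives sharing prefix '(': factor to T → ( T' with T' → id id | ε.
P has alternatives sharing prefix 'id': factor to P → id P' with P' → + | ε.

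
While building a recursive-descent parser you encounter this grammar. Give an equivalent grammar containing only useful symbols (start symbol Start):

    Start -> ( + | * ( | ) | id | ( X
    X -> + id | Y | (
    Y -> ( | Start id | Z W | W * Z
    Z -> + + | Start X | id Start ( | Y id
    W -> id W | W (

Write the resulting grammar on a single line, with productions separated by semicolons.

Generating nonterminals: {Start, X, Y, Z}.
Reachable from Start after that: {Start, X, Y}.
Removed useless symbols: {W, Z} and every production mentioning them.

Start -> ( + | * ( | ) | id | ( X; X -> + id | Y | (; Y -> ( | Start id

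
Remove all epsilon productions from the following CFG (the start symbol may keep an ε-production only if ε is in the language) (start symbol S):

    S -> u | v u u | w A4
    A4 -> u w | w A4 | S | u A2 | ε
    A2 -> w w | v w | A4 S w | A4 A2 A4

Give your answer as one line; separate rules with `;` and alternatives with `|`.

Nullable nonterminals: {A4}.
ε ∉ L(G), so no ε-production is kept.
For each production, add variants omitting each subset of nullable occurrences: S → w A4 gives w A4 | w. A4 → w A4 gives w A4 | w. A2 → A4 S w gives A4 S w | S w. A2 → A4 A2 A4 gives A4 A2 A4 | A4 A2 | A2 A4.

S -> u | v u u | w A4 | w; A4 -> u w | w A4 | w | S | u A2; A2 -> w w | v w | A4 S w | S w | A4 A2 A4 | A4 A2 | A2 A4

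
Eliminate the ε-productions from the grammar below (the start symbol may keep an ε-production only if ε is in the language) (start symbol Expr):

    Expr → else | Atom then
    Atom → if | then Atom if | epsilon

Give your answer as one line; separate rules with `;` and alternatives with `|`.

Nullable set = {Atom}.
ε ∉ L(G), so no ε-production is kept.
For each production, add variants omitting each subset of nullable occurrences: Expr → Atom then gives Atom then | then. Atom → then Atom if gives then Atom if | then if.

Expr → else | Atom then | then; Atom → if | then Atom if | then if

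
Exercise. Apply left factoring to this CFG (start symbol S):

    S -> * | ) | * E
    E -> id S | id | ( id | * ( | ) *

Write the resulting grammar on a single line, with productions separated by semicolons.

S -> ) | * S'; E -> ( id | * ( | ) * | id E'; S' -> ε | E; E' -> S | ε

S has alternatives sharing prefix '*': factor to S → * S' with S' → ε | E.
E has alternatives sharing prefix 'id': factor to E → id E' with E' → S | ε.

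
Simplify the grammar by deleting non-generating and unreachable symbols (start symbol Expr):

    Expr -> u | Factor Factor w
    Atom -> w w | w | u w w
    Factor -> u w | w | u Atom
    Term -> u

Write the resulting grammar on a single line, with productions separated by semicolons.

Generating nonterminals: {Atom, Expr, Factor, Term}.
Reachable from Expr after that: {Atom, Expr, Factor}.
Removed useless symbols: {Term} and every production mentioning them.

Expr -> u | Factor Factor w; Atom -> w w | w | u w w; Factor -> u w | w | u Atom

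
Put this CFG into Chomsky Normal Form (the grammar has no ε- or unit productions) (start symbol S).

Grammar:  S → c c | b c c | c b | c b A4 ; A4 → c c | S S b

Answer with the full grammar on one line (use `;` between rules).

S → X1 X1 | X2 Y1 | X1 X2 | X1 Y2; A4 → X1 X1 | S Y3; X1 → c; X2 → b; Y1 → X1 X1; Y2 → X2 A4; Y3 → S X2

Introduce a nonterminal for each terminal appearing in a rule of length ≥ 2: X1 → c, X2 → b.
Binarize each right-hand side of length ≥ 3 by chaining fresh nonterminals (Y1, Y2, …): affected rules were S → X2 X1 X1; S → X1 X2 A4; A4 → S S X2.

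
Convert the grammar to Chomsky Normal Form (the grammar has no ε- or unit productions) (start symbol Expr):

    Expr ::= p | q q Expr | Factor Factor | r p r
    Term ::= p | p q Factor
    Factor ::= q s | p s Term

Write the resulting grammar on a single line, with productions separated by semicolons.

Introduce a nonterminal for each terminal appearing in a rule of length ≥ 2: X1 → q, X2 → r, X3 → p, X4 → s.
Binarize each right-hand side of length ≥ 3 by chaining fresh nonterminals (Y1, Y2, …): affected rules were Expr → X1 X1 Expr; Expr → X2 X3 X2; Term → X3 X1 Factor; Factor → X3 X4 Term.

Expr ::= p | X1 Y1 | Factor Factor | X2 Y2; Term ::= p | X3 Y3; Factor ::= X1 X4 | X3 Y4; X1 ::= q; X2 ::= r; X3 ::= p; X4 ::= s; Y1 ::= X1 Expr; Y2 ::= X3 X2; Y3 ::= X1 Factor; Y4 ::= X4 Term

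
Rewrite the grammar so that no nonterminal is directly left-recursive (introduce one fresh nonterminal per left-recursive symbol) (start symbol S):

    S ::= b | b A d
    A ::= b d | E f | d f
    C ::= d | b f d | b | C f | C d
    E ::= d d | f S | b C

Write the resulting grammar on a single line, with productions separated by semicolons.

S ::= b | b A d; A ::= b d | E f | d f; C ::= d C' | b f d C' | b C'; E ::= d d | f S | b C; C' ::= f C' | d C' | ε

Left recursion appears on C.
For C: α = {f, d}, β = {d, b f d, b}. Rewrite as C → β C' and C' → α C' | ε.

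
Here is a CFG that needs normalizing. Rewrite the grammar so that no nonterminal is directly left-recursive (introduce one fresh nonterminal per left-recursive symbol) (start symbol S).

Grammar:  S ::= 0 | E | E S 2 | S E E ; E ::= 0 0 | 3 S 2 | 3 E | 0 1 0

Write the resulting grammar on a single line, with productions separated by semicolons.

Directly left-recursive nonterminal: S.
For S: α = {E E}, β = {0, E, E S 2}. Rewrite as S → β S' and S' → α S' | ε.

S ::= 0 S' | E S' | E S 2 S'; E ::= 0 0 | 3 S 2 | 3 E | 0 1 0; S' ::= E E S' | ε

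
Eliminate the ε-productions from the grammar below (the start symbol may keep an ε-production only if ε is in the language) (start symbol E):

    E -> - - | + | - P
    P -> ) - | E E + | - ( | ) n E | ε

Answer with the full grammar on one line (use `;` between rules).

Nullable nonterminals: {P}.
ε ∉ L(G), so no ε-production is kept.
For each production, add variants omitting each subset of nullable occurrences: E → - P gives - P | -.

E -> - - | + | - P | -; P -> ) - | E E + | - ( | ) n E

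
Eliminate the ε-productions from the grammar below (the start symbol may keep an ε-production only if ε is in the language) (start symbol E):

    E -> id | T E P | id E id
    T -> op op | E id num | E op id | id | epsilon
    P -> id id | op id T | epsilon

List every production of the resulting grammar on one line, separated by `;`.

Nullable set = {P, T}.
ε ∉ L(G), so no ε-production is kept.
Expand every rule over subsets of its nullable positions: E → T E P gives T E P | T E | E P. P → op id T gives op id T | op id.

E -> id | T E P | T E | E P | id E id; T -> op op | E id num | E op id | id; P -> id id | op id T | op id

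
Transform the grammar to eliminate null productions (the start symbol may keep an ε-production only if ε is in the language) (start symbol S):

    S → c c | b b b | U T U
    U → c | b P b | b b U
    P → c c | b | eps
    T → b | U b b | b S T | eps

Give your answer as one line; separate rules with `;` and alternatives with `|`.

The nullable symbols are {P, T}.
ε ∉ L(G), so no ε-production is kept.
For each production, add variants omitting each subset of nullable occurrences: S → U T U gives U T U | U U. U → b P b gives b P b | b b. T → b S T gives b S T | b S.

S → c c | b b b | U T U | U U; U → c | b P b | b b | b b U; P → c c | b; T → b | U b b | b S T | b S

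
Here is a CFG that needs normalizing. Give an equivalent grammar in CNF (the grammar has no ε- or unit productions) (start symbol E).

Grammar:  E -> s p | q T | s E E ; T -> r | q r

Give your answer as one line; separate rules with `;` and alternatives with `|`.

E -> X1 X2 | X3 T | X1 Y1; T -> r | X3 X4; X1 -> s; X2 -> p; X3 -> q; X4 -> r; Y1 -> E E

Introduce a nonterminal for each terminal appearing in a rule of length ≥ 2: X1 → s, X2 → p, X3 → q, X4 → r.
Binarize each right-hand side of length ≥ 3 by chaining fresh nonterminals (Y1, Y2, …): affected rules were E → X1 E E.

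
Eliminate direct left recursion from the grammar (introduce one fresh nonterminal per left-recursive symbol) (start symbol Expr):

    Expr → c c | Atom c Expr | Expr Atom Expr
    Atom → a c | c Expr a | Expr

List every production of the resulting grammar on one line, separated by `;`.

Expr is directly left-recursive.
For Expr: α = {Atom Expr}, β = {c c, Atom c Expr}. Rewrite as Expr → β Expr1 and Expr1 → α Expr1 | ε.

Expr → c c Expr1 | Atom c Expr Expr1; Atom → a c | c Expr a | Expr; Expr1 → Atom Expr Expr1 | ε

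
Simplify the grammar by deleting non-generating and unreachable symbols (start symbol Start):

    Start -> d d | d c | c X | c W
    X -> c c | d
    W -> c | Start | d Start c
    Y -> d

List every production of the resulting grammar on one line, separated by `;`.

Generating nonterminals: {Start, W, X, Y}.
Reachable from Start after that: {Start, W, X}.
Removed useless symbols: {Y} and every production mentioning them.

Start -> d d | d c | c X | c W; X -> c c | d; W -> c | Start | d Start c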